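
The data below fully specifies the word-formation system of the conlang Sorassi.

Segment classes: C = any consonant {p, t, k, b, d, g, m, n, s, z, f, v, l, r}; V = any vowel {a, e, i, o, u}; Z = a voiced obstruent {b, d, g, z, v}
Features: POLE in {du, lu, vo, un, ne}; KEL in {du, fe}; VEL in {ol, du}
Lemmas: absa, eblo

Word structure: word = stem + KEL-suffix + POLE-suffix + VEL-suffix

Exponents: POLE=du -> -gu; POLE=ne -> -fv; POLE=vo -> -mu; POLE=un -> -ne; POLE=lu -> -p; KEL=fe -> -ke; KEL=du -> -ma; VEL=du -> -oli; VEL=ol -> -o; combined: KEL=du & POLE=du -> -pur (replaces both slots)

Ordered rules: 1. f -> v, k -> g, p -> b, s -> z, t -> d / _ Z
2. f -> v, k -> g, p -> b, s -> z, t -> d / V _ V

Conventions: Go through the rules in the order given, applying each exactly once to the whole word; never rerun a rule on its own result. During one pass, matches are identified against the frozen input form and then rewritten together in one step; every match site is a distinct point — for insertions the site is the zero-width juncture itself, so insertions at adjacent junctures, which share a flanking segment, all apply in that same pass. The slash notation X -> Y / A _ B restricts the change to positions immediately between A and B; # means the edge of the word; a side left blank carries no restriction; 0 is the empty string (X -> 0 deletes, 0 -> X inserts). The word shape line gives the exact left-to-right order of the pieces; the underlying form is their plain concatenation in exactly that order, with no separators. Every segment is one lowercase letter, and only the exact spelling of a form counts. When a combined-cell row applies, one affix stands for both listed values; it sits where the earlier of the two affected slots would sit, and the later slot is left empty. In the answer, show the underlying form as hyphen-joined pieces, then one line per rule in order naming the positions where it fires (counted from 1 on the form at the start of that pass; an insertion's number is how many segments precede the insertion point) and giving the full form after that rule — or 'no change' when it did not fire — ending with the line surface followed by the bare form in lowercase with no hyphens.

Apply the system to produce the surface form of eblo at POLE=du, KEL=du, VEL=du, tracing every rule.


underlying: eblo-pur-oli
1. f -> v, k -> g, p -> b, s -> z, t -> d / _ Z: no change
2. f -> v, k -> g, p -> b, s -> z, t -> d / V _ V: fires at position(s) 5: ebloburoli
surface: ebloburoli


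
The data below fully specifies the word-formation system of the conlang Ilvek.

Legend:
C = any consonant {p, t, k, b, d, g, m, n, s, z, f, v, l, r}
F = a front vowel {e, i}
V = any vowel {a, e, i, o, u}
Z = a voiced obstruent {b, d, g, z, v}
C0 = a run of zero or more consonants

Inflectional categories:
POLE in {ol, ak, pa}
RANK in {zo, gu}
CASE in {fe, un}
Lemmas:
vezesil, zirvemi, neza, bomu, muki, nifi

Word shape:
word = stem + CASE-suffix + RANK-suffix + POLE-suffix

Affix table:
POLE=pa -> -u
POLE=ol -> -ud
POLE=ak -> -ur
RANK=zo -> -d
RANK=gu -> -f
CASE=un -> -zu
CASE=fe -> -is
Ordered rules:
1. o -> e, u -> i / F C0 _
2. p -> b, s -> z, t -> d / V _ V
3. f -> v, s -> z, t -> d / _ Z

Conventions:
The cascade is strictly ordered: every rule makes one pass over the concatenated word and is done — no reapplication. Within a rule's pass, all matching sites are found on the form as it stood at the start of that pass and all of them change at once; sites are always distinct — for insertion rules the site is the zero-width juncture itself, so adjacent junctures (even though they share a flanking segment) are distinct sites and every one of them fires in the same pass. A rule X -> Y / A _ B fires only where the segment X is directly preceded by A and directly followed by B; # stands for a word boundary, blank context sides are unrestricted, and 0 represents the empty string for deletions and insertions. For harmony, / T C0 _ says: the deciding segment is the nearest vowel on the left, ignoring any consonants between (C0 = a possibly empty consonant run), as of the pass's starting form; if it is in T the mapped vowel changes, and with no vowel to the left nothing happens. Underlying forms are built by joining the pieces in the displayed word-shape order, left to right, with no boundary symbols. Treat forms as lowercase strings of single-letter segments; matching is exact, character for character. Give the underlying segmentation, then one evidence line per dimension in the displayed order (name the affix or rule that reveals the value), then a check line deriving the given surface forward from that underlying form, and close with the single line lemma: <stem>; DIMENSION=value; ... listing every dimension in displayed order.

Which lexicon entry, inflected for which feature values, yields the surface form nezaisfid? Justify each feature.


underlying: neza-is-f-ud
POLE=ol - signalled by the affix -ud
RANK=gu - signalled by the affix -f
CASE=fe - signalled by the affix -is
check: nezaisfud -> nezaisfid -> nezaisfid -> nezaisfid
lemma: neza; POLE=ol; RANK=gu; CASE=fe


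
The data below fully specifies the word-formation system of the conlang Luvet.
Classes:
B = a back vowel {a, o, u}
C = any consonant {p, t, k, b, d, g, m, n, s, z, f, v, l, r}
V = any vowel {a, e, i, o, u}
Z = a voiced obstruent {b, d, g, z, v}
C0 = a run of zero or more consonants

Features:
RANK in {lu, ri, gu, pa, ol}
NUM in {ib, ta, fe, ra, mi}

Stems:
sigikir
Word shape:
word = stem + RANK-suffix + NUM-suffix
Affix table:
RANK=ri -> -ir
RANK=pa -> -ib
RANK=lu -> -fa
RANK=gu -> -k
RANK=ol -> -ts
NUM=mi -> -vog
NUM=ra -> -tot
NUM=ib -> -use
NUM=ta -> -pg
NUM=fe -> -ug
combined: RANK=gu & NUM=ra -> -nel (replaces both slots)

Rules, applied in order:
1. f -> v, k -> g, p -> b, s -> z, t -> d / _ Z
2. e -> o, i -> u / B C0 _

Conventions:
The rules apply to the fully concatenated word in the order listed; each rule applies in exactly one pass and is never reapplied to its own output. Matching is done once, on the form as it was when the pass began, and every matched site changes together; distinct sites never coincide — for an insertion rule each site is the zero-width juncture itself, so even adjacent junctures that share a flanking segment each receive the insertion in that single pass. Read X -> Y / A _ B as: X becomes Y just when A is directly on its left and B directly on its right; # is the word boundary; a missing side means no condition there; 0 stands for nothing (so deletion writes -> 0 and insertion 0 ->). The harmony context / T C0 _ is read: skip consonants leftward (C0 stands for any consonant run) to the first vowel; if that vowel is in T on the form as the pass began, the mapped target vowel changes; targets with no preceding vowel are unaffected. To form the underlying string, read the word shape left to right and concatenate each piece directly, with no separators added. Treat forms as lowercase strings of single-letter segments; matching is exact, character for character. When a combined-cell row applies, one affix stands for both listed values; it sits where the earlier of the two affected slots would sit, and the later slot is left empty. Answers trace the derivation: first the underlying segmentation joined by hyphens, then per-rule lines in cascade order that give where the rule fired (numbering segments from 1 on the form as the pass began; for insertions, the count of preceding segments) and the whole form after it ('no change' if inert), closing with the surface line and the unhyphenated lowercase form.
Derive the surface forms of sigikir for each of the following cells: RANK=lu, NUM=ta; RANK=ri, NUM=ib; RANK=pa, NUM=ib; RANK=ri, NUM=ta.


cell RANK=lu, NUM=ta:
underlying: sigikir-fa-pg
1. f -> v, k -> g, p -> b, s -> z, t -> d / _ Z: fires at position(s) 10: sigikirfabg
2. e -> o, i -> u / B C0 _: no change
surface: sigikirfabg

cell RANK=ri, NUM=ib:
underlying: sigikir-ir-use
1. f -> v, k -> g, p -> b, s -> z, t -> d / _ Z: no change
2. e -> o, i -> u / B C0 _: fires at position(s) 12: sigikiriruso
surface: sigikiriruso

cell RANK=pa, NUM=ib:
underlying: sigikir-ib-use
1. f -> v, k -> g, p -> b, s -> z, t -> d / _ Z: no change
2. e -> o, i -> u / B C0 _: fires at position(s) 12: sigikiribuso
surface: sigikiribuso

cell RANK=ri, NUM=ta:
underlying: sigikir-ir-pg
1. f -> v, k -> g, p -> b, s -> z, t -> d / _ Z: fires at position(s) 10: sigikirirbg
2. e -> o, i -> u / B C0 _: no change
surface: sigikirirbg


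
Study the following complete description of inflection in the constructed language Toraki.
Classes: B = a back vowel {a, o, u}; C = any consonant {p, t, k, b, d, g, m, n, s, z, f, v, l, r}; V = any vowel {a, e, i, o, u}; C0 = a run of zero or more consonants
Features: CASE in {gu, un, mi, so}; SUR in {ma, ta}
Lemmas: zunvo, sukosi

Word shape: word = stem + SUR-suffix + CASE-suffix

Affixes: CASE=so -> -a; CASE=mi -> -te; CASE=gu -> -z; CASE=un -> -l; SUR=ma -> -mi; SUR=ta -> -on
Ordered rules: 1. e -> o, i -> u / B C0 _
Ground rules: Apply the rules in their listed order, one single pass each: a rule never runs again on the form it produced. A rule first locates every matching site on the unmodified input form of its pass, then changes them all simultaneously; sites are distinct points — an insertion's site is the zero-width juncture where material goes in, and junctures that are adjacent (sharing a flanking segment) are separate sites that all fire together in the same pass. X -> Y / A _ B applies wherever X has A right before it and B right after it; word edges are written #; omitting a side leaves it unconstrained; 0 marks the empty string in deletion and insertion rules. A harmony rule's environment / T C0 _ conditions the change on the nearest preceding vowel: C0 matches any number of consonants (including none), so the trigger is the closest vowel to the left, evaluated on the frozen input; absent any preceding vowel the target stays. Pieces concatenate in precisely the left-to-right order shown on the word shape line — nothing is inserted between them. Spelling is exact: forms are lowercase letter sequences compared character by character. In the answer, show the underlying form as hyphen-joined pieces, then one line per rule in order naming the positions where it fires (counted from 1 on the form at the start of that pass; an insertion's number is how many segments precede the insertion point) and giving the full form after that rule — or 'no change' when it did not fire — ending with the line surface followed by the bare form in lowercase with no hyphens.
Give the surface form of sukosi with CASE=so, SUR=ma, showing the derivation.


underlying: sukosi-mi-a
1. e -> o, i -> u / B C0 _: fires at position(s) 6: sukosumia
surface: sukosumia


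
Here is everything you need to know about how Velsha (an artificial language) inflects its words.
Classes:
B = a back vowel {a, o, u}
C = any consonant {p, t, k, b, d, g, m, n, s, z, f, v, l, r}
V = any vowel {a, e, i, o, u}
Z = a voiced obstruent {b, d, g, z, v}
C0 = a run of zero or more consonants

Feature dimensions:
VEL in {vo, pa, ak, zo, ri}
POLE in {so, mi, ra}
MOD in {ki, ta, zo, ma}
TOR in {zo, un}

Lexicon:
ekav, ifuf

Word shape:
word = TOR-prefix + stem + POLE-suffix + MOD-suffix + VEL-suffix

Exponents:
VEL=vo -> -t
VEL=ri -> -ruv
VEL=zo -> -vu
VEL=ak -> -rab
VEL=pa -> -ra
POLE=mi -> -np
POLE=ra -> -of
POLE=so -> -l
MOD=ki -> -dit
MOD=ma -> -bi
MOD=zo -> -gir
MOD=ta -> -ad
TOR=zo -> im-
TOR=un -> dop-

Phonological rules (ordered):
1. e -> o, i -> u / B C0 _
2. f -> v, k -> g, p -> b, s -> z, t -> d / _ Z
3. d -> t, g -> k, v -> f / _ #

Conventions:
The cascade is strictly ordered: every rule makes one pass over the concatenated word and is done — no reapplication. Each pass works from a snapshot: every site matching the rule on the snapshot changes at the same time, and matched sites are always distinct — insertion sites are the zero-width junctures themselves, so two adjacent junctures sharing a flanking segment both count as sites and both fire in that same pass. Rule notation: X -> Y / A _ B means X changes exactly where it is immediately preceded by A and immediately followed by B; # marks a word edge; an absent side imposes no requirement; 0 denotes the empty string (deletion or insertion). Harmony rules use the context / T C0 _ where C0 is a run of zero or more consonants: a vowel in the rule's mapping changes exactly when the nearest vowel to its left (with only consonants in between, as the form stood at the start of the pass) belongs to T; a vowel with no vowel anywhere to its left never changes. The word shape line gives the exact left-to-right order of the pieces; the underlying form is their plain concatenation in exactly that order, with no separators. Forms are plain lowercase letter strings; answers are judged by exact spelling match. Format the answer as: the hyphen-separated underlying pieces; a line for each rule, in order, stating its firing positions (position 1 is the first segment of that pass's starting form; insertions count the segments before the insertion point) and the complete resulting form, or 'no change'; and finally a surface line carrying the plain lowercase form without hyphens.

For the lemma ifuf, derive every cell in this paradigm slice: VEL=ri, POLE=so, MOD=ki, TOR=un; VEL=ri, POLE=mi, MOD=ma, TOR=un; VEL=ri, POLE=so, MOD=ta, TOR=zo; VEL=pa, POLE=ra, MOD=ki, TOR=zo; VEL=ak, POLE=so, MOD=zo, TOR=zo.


cell VEL=ri, POLE=so, MOD=ki, TOR=un:
underlying: dop-ifuf-l-dit-ruv
1. e -> o, i -> u / B C0 _: fires at position(s) 4, 10: dopufufldutruv
2. f -> v, k -> g, p -> b, s -> z, t -> d / _ Z: no change
3. d -> t, g -> k, v -> f / _ #: fires at position(s) 14: dopufufldutruf
surface: dopufufldutruf

cell VEL=ri, POLE=mi, MOD=ma, TOR=un:
underlying: dop-ifuf-np-bi-ruv
1. e -> o, i -> u / B C0 _: fires at position(s) 4, 11: dopufufnpburuv
2. f -> v, k -> g, p -> b, s -> z, t -> d / _ Z: fires at position(s) 9: dopufufnbburuv
3. d -> t, g -> k, v -> f / _ #: fires at position(s) 14: dopufufnbburuf
surface: dopufufnbburuf

cell VEL=ri, POLE=so, MOD=ta, TOR=zo:
underlying: im-ifuf-l-ad-ruv
1. e -> o, i -> u / B C0 _: no change
2. f -> v, k -> g, p -> b, s -> z, t -> d / _ Z: no change
3. d -> t, g -> k, v -> f / _ #: fires at position(s) 12: imifufladruf
surface: imifufladruf

cell VEL=pa, POLE=ra, MOD=ki, TOR=zo:
underlying: im-ifuf-of-dit-ra
1. e -> o, i -> u / B C0 _: fires at position(s) 10: imifufofdutra
2. f -> v, k -> g, p -> b, s -> z, t -> d / _ Z: fires at position(s) 8: imifufovdutra
3. d -> t, g -> k, v -> f / _ #: no change
surface: imifufovdutra

cell VEL=ak, POLE=so, MOD=zo, TOR=zo:
underlying: im-ifuf-l-gir-rab
1. e -> o, i -> u / B C0 _: fires at position(s) 9: imifuflgurrab
2. f -> v, k -> g, p -> b, s -> z, t -> d / _ Z: no change
3. d -> t, g -> k, v -> f / _ #: no change
surface: imifuflgurrab


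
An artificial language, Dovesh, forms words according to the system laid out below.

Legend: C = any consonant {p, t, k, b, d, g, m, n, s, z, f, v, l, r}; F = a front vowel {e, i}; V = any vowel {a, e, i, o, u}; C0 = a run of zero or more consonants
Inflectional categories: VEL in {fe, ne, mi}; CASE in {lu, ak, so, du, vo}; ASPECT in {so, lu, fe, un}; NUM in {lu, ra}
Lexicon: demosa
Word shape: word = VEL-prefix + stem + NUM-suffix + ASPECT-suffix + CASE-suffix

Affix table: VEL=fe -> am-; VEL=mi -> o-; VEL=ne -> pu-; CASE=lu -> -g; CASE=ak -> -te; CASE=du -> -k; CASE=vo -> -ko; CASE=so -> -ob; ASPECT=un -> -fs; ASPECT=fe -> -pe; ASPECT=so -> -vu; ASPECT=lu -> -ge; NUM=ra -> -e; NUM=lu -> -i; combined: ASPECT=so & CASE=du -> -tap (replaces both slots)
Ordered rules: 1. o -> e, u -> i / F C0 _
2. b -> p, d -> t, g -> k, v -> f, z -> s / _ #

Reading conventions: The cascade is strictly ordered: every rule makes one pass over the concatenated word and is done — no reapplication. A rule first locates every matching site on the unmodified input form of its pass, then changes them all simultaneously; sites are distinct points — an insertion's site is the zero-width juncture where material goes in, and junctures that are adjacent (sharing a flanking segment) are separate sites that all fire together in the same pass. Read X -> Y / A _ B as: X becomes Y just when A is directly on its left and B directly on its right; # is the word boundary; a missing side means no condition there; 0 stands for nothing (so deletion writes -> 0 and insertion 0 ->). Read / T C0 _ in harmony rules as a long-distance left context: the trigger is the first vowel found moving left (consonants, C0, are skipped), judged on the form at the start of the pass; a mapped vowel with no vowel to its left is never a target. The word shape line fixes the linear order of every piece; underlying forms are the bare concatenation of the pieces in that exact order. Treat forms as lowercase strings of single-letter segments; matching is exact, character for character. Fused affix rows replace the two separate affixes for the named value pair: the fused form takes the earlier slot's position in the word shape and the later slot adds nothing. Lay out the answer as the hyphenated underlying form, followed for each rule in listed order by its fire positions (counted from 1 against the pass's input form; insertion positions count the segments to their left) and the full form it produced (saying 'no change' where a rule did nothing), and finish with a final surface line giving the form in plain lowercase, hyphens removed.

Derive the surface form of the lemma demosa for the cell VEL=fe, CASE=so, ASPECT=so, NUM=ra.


underlying: am-demosa-e-vu-ob
1. o -> e, u -> i / F C0 _: fires at position(s) 6, 11: amdemesaeviob
2. b -> p, d -> t, g -> k, v -> f, z -> s / _ #: fires at position(s) 13: amdemesaeviop
surface: amdemesaeviop


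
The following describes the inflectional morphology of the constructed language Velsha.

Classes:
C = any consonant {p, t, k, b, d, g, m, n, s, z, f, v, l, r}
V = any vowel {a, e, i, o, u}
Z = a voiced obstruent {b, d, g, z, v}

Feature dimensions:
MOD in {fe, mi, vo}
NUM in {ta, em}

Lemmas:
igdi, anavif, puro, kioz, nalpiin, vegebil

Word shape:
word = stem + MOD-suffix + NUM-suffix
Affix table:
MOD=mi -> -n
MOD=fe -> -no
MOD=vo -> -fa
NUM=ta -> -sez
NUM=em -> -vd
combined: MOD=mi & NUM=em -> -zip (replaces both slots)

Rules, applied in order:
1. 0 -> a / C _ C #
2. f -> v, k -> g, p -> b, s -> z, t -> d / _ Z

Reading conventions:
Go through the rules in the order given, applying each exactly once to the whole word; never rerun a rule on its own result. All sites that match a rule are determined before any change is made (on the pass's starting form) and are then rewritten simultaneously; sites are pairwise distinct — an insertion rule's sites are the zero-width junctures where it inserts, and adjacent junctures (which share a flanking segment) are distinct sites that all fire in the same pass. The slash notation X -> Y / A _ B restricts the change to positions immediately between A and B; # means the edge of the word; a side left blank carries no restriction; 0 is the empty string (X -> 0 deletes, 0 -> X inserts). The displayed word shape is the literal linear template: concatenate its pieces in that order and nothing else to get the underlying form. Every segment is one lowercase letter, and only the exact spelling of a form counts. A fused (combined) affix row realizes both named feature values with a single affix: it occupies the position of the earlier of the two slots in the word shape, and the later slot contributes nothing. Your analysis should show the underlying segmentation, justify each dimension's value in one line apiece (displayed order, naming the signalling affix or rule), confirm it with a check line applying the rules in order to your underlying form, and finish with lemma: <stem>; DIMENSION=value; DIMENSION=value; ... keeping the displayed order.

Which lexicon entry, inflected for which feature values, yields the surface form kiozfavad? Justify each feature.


underlying: kioz-fa-vd
MOD=vo - signalled by the affix -fa
NUM=em - signalled by the affix -vd
check: kiozfavd -> kiozfavad -> kiozfavad
lemma: kioz; MOD=vo; NUM=em


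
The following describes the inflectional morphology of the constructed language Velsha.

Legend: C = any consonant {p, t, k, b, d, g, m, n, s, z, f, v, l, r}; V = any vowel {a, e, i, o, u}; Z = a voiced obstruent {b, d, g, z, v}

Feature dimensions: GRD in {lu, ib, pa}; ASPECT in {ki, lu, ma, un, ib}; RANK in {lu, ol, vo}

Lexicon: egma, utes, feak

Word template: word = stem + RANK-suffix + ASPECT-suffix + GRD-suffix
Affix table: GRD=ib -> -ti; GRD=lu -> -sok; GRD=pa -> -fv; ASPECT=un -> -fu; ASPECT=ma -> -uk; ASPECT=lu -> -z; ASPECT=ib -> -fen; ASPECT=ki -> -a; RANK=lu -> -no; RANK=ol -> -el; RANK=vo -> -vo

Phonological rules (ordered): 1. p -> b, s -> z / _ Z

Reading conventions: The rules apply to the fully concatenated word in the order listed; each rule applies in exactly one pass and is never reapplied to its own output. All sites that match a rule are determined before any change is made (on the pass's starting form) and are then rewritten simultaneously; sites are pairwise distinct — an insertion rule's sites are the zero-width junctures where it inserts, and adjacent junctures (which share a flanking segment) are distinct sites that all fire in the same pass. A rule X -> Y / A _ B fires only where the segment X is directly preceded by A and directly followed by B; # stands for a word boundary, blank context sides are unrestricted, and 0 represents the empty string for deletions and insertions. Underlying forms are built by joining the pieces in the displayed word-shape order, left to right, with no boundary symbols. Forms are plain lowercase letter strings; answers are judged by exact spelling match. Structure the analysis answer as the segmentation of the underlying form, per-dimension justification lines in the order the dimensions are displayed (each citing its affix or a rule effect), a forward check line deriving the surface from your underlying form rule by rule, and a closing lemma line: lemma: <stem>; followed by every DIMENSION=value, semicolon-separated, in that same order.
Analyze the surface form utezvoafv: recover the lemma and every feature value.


underlying: utes-vo-a-fv
GRD=pa - signalled by the affix -fv
ASPECT=ki - signalled by the affix -a
RANK=vo - signalled by the affix -vo
check: utesvoafv -> utezvoafv
lemma: utes; GRD=pa; ASPECT=ki; RANK=vo


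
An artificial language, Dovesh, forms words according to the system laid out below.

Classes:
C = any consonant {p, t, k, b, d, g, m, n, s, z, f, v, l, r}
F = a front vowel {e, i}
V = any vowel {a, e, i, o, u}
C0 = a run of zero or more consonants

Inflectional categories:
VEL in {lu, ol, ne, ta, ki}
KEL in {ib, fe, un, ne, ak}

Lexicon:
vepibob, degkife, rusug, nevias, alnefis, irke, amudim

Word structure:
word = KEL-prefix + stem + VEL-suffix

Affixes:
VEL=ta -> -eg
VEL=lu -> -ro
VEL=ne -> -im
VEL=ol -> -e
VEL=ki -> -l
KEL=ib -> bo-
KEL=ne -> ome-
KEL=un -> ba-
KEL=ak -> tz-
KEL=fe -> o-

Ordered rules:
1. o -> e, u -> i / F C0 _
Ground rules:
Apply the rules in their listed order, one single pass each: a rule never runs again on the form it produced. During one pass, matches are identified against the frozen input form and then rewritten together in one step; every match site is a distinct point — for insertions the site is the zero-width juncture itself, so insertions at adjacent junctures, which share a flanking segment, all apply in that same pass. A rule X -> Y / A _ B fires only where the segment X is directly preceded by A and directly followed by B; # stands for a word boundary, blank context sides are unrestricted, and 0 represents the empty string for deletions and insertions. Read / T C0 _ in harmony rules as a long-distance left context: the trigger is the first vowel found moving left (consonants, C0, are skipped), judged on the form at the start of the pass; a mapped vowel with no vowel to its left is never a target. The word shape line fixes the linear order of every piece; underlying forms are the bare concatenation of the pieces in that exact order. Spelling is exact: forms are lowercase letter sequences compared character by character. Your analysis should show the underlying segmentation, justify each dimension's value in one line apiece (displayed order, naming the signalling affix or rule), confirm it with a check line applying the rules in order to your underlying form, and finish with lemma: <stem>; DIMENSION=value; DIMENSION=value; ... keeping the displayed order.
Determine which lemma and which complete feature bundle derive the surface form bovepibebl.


underlying: bo-vepibob-l
VEL=ki - signalled by the affix -l
KEL=ib - signalled by the affix bo-
check: bovepibobl -> bovepibebl
lemma: vepibob; VEL=ki; KEL=ib


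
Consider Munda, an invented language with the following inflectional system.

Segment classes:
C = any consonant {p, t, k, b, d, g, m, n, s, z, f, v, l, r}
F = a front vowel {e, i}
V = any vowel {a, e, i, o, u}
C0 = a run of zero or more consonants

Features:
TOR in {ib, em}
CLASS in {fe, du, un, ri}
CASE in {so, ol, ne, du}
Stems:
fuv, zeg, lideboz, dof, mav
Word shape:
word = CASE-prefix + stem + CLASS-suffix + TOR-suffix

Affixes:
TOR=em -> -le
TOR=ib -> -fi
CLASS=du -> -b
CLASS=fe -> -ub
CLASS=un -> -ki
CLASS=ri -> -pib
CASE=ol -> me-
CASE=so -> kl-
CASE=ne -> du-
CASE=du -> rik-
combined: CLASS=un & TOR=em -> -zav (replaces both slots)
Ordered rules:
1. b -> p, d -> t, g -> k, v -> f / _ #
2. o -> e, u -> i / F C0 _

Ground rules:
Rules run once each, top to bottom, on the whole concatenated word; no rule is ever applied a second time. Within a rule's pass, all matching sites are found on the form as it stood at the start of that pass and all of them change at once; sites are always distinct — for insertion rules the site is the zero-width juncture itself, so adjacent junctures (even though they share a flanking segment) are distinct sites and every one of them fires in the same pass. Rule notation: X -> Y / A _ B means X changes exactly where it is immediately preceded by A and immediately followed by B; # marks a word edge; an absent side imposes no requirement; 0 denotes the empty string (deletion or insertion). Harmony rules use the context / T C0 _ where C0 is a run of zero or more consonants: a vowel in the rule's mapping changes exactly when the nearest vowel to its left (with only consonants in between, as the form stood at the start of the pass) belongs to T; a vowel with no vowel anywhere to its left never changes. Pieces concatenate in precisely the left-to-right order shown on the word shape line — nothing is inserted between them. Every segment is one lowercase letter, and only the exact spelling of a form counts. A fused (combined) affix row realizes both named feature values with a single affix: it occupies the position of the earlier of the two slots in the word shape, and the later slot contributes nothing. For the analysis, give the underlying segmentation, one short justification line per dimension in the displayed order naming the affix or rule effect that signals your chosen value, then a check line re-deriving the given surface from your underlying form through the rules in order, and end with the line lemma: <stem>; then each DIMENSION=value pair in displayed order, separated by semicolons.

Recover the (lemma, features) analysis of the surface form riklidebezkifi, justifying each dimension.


underlying: rik-lideboz-ki-fi
TOR=ib - signalled by the affix -fi
CLASS=un - signalled by the affix -ki
CASE=du - signalled by the affix rik-
check: riklidebozkifi -> riklidebozkifi -> riklidebezkifi
lemma: lideboz; TOR=ib; CLASS=un; CASE=du


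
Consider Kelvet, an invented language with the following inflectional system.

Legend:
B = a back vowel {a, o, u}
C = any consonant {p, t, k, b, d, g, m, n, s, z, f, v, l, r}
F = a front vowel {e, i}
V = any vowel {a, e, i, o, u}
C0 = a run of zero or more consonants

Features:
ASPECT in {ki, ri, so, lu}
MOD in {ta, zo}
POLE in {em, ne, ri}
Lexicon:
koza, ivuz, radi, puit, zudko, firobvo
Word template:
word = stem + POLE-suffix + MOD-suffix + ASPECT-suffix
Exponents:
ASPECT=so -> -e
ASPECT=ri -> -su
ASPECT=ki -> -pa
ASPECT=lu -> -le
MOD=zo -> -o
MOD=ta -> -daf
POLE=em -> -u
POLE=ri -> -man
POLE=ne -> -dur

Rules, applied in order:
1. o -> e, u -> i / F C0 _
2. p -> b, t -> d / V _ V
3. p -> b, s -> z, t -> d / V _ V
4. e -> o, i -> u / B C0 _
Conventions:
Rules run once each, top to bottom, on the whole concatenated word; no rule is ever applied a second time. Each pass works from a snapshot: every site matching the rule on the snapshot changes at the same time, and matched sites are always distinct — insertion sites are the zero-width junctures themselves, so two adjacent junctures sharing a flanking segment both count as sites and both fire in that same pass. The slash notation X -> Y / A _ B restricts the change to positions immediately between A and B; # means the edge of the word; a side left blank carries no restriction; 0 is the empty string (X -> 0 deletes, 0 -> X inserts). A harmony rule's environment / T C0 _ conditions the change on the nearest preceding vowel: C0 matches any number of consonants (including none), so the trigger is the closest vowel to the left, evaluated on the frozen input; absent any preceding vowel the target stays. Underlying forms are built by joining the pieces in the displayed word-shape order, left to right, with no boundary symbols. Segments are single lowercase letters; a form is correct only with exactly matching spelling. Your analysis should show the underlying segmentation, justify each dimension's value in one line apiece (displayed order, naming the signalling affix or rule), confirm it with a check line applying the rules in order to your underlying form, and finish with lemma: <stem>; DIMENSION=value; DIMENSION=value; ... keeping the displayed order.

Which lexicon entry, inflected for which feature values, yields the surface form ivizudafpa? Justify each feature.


underlying: ivuz-u-daf-pa
ASPECT=ki - signalled by the affix -pa
MOD=ta - signalled by the affix -daf
POLE=em - signalled by the affix -u
check: ivuzudafpa -> ivizudafpa -> ivizudafpa -> ivizudafpa -> ivizudafpa
lemma: ivuz; ASPECT=ki; MOD=ta; POLE=em


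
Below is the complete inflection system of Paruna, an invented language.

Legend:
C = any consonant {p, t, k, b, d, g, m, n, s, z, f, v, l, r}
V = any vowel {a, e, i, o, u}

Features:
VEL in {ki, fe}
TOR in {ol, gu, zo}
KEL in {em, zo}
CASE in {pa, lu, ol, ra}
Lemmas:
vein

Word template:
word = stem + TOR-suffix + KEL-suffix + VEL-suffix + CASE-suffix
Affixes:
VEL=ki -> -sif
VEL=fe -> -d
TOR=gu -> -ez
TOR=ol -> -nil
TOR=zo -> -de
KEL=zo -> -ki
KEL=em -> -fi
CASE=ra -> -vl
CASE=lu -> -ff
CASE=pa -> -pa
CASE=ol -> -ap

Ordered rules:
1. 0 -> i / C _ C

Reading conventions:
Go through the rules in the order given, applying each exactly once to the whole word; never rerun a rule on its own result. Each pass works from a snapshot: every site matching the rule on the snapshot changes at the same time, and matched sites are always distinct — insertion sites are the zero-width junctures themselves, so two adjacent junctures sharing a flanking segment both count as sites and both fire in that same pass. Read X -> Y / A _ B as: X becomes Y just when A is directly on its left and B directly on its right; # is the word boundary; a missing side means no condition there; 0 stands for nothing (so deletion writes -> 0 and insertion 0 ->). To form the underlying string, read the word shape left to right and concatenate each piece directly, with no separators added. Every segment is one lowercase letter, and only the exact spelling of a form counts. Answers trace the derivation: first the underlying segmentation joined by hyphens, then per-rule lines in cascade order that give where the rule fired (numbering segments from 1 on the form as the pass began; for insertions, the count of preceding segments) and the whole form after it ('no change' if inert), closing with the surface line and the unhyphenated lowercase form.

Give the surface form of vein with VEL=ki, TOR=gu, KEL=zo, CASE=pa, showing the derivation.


underlying: vein-ez-ki-sif-pa
1. 0 -> i / C _ C: inserts after position(s) 6, 11: veinezikisifipa
surface: veinezikisifipa


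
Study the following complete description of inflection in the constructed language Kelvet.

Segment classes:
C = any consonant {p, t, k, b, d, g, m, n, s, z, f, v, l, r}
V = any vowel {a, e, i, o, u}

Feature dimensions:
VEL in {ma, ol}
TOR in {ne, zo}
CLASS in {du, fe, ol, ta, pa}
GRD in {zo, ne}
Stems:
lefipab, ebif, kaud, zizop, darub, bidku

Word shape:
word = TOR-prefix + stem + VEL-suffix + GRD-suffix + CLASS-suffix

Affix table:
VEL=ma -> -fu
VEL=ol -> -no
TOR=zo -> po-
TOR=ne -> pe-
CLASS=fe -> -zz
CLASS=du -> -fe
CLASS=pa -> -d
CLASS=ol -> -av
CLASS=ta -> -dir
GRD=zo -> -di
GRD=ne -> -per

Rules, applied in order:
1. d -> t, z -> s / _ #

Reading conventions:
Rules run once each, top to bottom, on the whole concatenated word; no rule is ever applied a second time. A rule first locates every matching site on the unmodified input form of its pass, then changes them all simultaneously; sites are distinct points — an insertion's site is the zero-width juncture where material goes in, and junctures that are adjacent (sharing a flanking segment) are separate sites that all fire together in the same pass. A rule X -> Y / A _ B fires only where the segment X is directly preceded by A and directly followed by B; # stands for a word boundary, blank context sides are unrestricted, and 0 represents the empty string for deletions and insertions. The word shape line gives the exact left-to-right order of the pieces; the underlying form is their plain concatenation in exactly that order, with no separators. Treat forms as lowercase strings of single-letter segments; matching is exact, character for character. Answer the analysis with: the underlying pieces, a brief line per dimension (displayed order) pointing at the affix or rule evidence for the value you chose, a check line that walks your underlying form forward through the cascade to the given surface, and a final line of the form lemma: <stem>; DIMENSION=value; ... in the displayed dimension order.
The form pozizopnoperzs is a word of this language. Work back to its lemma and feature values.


underlying: po-zizop-no-per-zz
VEL=ol - signalled by the affix -no
TOR=zo - signalled by the affix po-
CLASS=fe - signalled by the affix -zz
GRD=ne - signalled by the affix -per
check: pozizopnoperzz -> pozizopnoperzs
lemma: zizop; VEL=ol; TOR=zo; CLASS=fe; GRD=ne


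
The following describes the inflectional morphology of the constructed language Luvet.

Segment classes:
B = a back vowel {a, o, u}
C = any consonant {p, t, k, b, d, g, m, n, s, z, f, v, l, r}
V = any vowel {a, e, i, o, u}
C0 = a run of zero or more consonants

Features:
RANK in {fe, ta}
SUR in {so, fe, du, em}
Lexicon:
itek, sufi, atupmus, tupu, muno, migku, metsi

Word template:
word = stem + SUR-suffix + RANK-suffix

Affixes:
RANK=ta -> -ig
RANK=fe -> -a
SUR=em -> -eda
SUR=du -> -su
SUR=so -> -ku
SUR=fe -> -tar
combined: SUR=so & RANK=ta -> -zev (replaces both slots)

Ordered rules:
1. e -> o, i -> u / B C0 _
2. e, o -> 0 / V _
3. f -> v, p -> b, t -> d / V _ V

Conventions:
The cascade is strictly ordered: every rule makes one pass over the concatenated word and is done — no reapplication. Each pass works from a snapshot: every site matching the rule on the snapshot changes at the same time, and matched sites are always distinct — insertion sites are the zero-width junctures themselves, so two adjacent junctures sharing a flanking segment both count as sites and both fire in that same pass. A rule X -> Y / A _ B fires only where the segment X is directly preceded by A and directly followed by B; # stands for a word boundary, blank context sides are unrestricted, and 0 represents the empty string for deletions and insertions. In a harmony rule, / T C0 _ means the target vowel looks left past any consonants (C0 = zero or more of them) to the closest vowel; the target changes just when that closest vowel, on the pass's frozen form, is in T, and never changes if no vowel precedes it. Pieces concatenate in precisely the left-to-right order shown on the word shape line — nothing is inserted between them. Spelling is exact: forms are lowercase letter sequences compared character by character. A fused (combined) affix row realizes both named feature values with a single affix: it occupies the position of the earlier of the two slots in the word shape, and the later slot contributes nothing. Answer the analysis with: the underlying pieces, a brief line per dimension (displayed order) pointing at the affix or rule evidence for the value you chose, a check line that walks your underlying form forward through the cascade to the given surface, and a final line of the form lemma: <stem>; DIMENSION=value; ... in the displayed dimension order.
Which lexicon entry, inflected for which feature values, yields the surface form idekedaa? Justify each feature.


underlying: itek-eda-a
RANK=fe - signalled by the affix -a
SUR=em - signalled by the affix -eda
check: itekedaa -> itekedaa -> itekedaa -> idekedaa
lemma: itek; RANK=fe; SUR=em


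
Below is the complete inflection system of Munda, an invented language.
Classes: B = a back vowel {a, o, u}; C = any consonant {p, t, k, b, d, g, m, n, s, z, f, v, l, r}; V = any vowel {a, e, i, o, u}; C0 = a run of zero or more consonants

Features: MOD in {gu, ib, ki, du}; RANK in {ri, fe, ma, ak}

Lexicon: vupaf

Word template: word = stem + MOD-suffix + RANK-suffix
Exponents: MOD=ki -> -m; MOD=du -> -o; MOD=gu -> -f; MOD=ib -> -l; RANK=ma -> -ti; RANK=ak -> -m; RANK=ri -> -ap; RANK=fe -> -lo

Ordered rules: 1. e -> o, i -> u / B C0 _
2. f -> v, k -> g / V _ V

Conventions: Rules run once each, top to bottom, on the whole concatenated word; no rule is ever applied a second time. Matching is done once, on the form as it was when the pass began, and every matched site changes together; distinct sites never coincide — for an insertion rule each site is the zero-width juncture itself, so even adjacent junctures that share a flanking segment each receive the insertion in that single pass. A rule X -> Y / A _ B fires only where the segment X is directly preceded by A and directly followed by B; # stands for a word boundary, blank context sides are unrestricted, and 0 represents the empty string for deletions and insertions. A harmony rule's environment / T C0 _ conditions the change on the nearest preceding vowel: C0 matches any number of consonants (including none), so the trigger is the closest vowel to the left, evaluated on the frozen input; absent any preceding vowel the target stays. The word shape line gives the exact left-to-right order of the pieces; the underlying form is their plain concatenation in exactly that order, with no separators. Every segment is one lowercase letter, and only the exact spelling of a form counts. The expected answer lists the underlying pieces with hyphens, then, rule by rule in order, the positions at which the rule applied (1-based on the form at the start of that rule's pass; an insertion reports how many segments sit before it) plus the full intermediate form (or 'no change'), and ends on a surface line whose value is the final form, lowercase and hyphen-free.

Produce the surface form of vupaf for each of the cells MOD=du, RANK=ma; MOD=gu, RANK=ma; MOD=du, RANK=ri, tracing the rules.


cell MOD=du, RANK=ma:
underlying: vupaf-o-ti
1. e -> o, i -> u / B C0 _: fires at position(s) 8: vupafotu
2. f -> v, k -> g / V _ V: fires at position(s) 5: vupavotu
surface: vupavotu

cell MOD=gu, RANK=ma:
underlying: vupaf-f-ti
1. e -> o, i -> u / B C0 _: fires at position(s) 8: vupafftu
2. f -> v, k -> g / V _ V: no change
surface: vupafftu

cell MOD=du, RANK=ri:
underlying: vupaf-o-ap
1. e -> o, i -> u / B C0 _: no change
2. f -> v, k -> g / V _ V: fires at position(s) 5: vupavoap
surface: vupavoap


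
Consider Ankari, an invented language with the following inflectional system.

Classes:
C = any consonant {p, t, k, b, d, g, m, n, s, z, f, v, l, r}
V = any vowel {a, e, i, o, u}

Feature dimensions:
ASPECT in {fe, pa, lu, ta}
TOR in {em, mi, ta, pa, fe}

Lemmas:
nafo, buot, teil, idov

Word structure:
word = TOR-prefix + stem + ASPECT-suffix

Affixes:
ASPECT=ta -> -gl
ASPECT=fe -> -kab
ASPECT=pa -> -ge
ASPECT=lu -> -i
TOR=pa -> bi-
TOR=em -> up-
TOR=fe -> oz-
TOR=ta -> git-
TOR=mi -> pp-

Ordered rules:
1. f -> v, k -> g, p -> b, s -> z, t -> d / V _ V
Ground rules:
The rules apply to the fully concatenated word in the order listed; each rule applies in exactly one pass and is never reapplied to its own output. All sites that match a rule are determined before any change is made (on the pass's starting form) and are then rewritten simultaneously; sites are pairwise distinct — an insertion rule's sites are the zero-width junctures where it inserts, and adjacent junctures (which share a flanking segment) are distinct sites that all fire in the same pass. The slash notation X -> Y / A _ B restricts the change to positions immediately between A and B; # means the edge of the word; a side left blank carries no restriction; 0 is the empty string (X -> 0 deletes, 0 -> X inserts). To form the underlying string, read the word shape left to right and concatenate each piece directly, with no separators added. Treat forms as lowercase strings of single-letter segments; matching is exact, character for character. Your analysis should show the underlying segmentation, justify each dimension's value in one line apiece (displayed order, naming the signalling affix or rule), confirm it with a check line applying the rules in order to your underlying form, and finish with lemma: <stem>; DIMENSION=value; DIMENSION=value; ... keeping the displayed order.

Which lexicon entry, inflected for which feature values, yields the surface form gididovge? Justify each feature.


underlying: git-idov-ge
ASPECT=pa - signalled by the affix -ge
TOR=ta - signalled by the affix git-
check: gitidovge -> gididovge
lemma: idov; ASPECT=pa; TOR=ta
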